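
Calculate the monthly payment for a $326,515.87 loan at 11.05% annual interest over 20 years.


Loan payment formula: PMT = PV × r / (1 − (1 + r)^(−n))
Monthly rate r = 0.1105/12 ≈ 0.00920833, n = 240 months
Denominator: 1 − (1 + 0.1105/12)^(−240) = 0.889184
PMT = $326,515.87 × (0.1105/12) / 0.889184
PMT = $3,381.38 per month

PMT = PV × r / (1-(1+r)^(-n)) = $3,381.38/month


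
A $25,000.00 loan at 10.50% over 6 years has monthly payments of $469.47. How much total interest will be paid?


Total paid over the life of the loan = PMT × n.
Total paid = $469.47 × 72 = $33,801.84
Total interest = total paid − principal = $33,801.84 − $25,000.00 = $8,801.84

Total interest = (PMT × n) - PV = $8,801.84


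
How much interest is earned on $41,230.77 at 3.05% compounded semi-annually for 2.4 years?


Compound interest earned = final amount − principal.
A = P(1 + r/n)^(nt) = $41,230.77 × (1 + 0.0305/2)^(2 × 2.4) = $44,337.56
Interest = A − P = $44,337.56 − $41,230.77 = $3,106.79

Interest = A - P = $3,106.79


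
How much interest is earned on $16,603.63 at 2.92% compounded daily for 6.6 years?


Compound interest earned = final amount − principal.
A = P(1 + r/n)^(nt) = $16,603.63 × (1 + 0.0292/365)^(365 × 6.6) = $20,132.46
Interest = A − P = $20,132.46 − $16,603.63 = $3,528.83

Interest = A - P = $3,528.83


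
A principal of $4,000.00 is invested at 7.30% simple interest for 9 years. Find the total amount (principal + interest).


Total amount formula: A = P(1 + rt) = P + P·r·t
Interest: I = P × r × t = $4,000.00 × 0.073 × 9 = $2,628.00
A = P + I = $4,000.00 + $2,628.00 = $6,628.00

A = P + I = P(1 + rt) = $6,628.00


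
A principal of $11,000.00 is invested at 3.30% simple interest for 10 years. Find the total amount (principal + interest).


Total amount formula: A = P(1 + rt) = P + P·r·t
Interest: I = P × r × t = $11,000.00 × 0.033 × 10 = $3,630.00
A = P + I = $11,000.00 + $3,630.00 = $14,630.00

A = P + I = P(1 + rt) = $14,630.00


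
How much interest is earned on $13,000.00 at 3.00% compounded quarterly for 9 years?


Compound interest earned = final amount − principal.
A = P(1 + r/n)^(nt) = $13,000.00 × (1 + 0.03/4)^(4 × 9) = $17,012.39
Interest = A − P = $17,012.39 − $13,000.00 = $4,012.39

Interest = A - P = $4,012.39


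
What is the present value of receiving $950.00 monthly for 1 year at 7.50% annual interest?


Present value of an ordinary annuity: PV = PMT × (1 − (1 + r)^(−n)) / r
Monthly rate r = 0.075/12 = 0.00625, n = 12
PV = $950.00 × (1 − (1 + 0.075/12)^(−12)) / (0.075/12)
PV = $950.00 × 11.526392
PV = $10,950.07

PV = PMT × (1-(1+r)^(-n))/r = $10,950.07


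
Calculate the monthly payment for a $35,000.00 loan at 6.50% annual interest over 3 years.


Loan payment formula: PMT = PV × r / (1 − (1 + r)^(−n))
Monthly rate r = 0.065/12 ≈ 0.00541667, n = 36 months
Denominator: 1 − (1 + 0.065/12)^(−36) = 0.176732
PMT = $35,000.00 × (0.065/12) / 0.176732
PMT = $1,072.72 per month

PMT = PV × r / (1-(1+r)^(-n)) = $1,072.72/month


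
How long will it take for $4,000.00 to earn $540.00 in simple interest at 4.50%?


Rearrange the simple interest formula for t:
I = P × r × t  ⇒  t = I / (P × r)
t = $540.00 / ($4,000.00 × 0.045)
t = 3

t = I/(P×r) = 3 years


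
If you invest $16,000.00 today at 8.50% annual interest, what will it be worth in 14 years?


Future value formula: FV = PV × (1 + r)^t
FV = $16,000.00 × (1 + 0.085)^14
FV = $16,000.00 × 3.133404
FV = $50,134.46

FV = PV × (1 + r)^t = $50,134.46


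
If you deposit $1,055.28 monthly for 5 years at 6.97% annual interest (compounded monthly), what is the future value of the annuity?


Future value of an ordinary annuity: FV = PMT × ((1 + r)^n − 1) / r
Monthly rate r = 0.0697/12 ≈ 0.00580833, n = 60
FV = $1,055.28 × ((1 + 0.0697/12)^60 − 1) / (0.0697/12)
FV = $1,055.28 × 71.537338
FV = $75,491.92

FV = PMT × ((1+r)^n - 1)/r = $75,491.92


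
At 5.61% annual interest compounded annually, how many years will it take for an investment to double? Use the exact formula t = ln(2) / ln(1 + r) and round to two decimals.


Doubling condition: (1 + r)^t = 2
Take ln of both sides: t × ln(1 + r) = ln(2)
t = ln(2) / ln(1 + r)
t = 0.693147 / 0.054583
t = 12.70

t = ln(2) / ln(1 + r) = 12.70 years


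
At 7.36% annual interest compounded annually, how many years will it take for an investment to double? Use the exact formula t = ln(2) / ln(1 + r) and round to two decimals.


Doubling condition: (1 + r)^t = 2
Take ln of both sides: t × ln(1 + r) = ln(2)
t = ln(2) / ln(1 + r)
t = 0.693147 / 0.071017
t = 9.76

t = ln(2) / ln(1 + r) = 9.76 years


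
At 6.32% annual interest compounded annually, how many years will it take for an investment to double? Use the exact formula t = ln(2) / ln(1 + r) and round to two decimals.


Doubling condition: (1 + r)^t = 2
Take ln of both sides: t × ln(1 + r) = ln(2)
t = ln(2) / ln(1 + r)
t = 0.693147 / 0.061283
t = 11.31

t = ln(2) / ln(1 + r) = 11.31 years


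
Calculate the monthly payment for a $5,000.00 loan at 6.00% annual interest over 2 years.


Loan payment formula: PMT = PV × r / (1 − (1 + r)^(−n))
Monthly rate r = 0.06/12 = 0.005, n = 24 months
Denominator: 1 − (1 + 0.06/12)^(−24) = 0.112814
PMT = $5,000.00 × (0.06/12) / 0.112814
PMT = $221.60 per month

PMT = PV × r / (1-(1+r)^(-n)) = $221.60/month


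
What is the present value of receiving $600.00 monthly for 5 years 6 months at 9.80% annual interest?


Present value of an ordinary annuity: PV = PMT × (1 − (1 + r)^(−n)) / r
Monthly rate r = 0.098/12 ≈ 0.00816667, n = 66
PV = $600.00 × (1 − (1 + 0.098/12)^(−66)) / (0.098/12)
PV = $600.00 × 50.864130
PV = $30,518.48

PV = PMT × (1-(1+r)^(-n))/r = $30,518.48


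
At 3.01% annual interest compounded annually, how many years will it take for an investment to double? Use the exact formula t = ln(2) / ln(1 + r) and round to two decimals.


Doubling condition: (1 + r)^t = 2
Take ln of both sides: t × ln(1 + r) = ln(2)
t = ln(2) / ln(1 + r)
t = 0.693147 / 0.029656
t = 23.37

t = ln(2) / ln(1 + r) = 23.37 years


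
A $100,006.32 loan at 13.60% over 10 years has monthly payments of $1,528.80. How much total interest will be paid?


Total paid over the life of the loan = PMT × n.
Total paid = $1,528.80 × 120 = $183,456.00
Total interest = total paid − principal = $183,456.00 − $100,006.32 = $83,449.68

Total interest = (PMT × n) - PV = $83,449.68


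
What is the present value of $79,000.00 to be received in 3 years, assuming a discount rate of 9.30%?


Present value formula: PV = FV / (1 + r)^t
PV = $79,000.00 / (1 + 0.093)^3
PV = $79,000.00 / 1.3057514
PV = $60,501.56

PV = FV / (1 + r)^t = $60,501.56


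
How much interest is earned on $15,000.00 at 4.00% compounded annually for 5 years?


Compound interest earned = final amount − principal.
A = P(1 + r/n)^(nt) = $15,000.00 × (1 + 0.04/1)^(1 × 5) = $18,249.79
Interest = A − P = $18,249.79 − $15,000.00 = $3,249.79

Interest = A - P = $3,249.79


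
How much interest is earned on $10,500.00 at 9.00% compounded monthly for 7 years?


Compound interest earned = final amount − principal.
A = P(1 + r/n)^(nt) = $10,500.00 × (1 + 0.09/12)^(12 × 7) = $19,668.62
Interest = A − P = $19,668.62 − $10,500.00 = $9,168.62

Interest = A - P = $9,168.62


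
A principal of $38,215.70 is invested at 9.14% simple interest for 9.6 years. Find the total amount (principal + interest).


Total amount formula: A = P(1 + rt) = P + P·r·t
Interest: I = P × r × t = $38,215.70 × 0.0914 × 9.6 = $33,531.98
A = P + I = $38,215.70 + $33,531.98 = $71,747.68

A = P + I = P(1 + rt) = $71,747.68


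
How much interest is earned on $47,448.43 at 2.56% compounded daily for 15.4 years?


Compound interest earned = final amount − principal.
A = P(1 + r/n)^(nt) = $47,448.43 × (1 + 0.0256/365)^(365 × 15.4) = $70,377.22
Interest = A − P = $70,377.22 − $47,448.43 = $22,928.79

Interest = A - P = $22,928.79


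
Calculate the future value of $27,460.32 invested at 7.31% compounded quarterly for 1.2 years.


Compound interest formula: A = P(1 + r/n)^(nt)
A = $27,460.32 × (1 + 0.0731/4)^(4 × 1.2)
Growth factor: (1 + 0.0731/4)^4.8 = 1.0908182
A = $27,460.32 × 1.0908182
A = $29,954.22

A = P(1 + r/n)^(nt) = $29,954.22


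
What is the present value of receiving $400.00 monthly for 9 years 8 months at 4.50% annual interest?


Present value of an ordinary annuity: PV = PMT × (1 − (1 + r)^(−n)) / r
Monthly rate r = 0.045/12 = 0.00375, n = 116
PV = $400.00 × (1 − (1 + 0.045/12)^(−116)) / (0.045/12)
PV = $400.00 × 93.922269
PV = $37,568.91

PV = PMT × (1-(1+r)^(-n))/r = $37,568.91


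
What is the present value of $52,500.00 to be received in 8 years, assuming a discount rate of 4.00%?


Present value formula: PV = FV / (1 + r)^t
PV = $52,500.00 / (1 + 0.04)^8
PV = $52,500.00 / 1.368569
PV = $38,361.24

PV = FV / (1 + r)^t = $38,361.24


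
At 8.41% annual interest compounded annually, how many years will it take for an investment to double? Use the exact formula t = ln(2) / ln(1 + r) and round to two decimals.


Doubling condition: (1 + r)^t = 2
Take ln of both sides: t × ln(1 + r) = ln(2)
t = ln(2) / ln(1 + r)
t = 0.693147 / 0.080750
t = 8.58

t = ln(2) / ln(1 + r) = 8.58 years


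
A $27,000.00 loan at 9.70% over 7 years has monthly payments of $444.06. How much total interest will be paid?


Total paid over the life of the loan = PMT × n.
Total paid = $444.06 × 84 = $37,301.04
Total interest = total paid − principal = $37,301.04 − $27,000.00 = $10,301.04

Total interest = (PMT × n) - PV = $10,301.04


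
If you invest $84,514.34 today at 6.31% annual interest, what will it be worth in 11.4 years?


Future value formula: FV = PV × (1 + r)^t
FV = $84,514.34 × (1 + 0.0631)^11.4
FV = $84,514.34 × 2.0088381
FV = $169,775.63

FV = PV × (1 + r)^t = $169,775.63


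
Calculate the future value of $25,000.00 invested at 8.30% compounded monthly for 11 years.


Compound interest formula: A = P(1 + r/n)^(nt)
A = $25,000.00 × (1 + 0.083/12)^(12 × 11)
Growth factor: (1 + 0.083/12)^132 = 2.48396737
A = $25,000.00 × 2.48396737
A = $62,099.18

A = P(1 + r/n)^(nt) = $62,099.18


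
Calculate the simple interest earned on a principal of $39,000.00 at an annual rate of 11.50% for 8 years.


Simple interest formula: I = P × r × t
I = $39,000.00 × 0.115 × 8
I = $35,880.00

I = P × r × t = $35,880.00


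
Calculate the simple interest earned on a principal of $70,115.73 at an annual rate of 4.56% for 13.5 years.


Simple interest formula: I = P × r × t
I = $70,115.73 × 0.0456 × 13.5
I = $43,163.24

I = P × r × t = $43,163.24


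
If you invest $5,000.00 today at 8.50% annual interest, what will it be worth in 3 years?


Future value formula: FV = PV × (1 + r)^t
FV = $5,000.00 × (1 + 0.085)^3
FV = $5,000.00 × 1.2772891
FV = $6,386.45

FV = PV × (1 + r)^t = $6,386.45


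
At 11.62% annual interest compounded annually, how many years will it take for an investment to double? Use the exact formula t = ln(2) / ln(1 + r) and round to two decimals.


Doubling condition: (1 + r)^t = 2
Take ln of both sides: t × ln(1 + r) = ln(2)
t = ln(2) / ln(1 + r)
t = 0.693147 / 0.109930
t = 6.31

t = ln(2) / ln(1 + r) = 6.31 years


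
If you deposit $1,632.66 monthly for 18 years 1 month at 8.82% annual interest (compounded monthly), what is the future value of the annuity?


Future value of an ordinary annuity: FV = PMT × ((1 + r)^n − 1) / r
Monthly rate r = 0.0882/12 = 0.00735, n = 217
FV = $1,632.66 × ((1 + 0.0882/12)^217 − 1) / (0.0882/12)
FV = $1,632.66 × 530.533528
FV = $866,180.87

FV = PMT × ((1+r)^n - 1)/r = $866,180.87


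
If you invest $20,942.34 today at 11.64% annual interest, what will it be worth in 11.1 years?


Future value formula: FV = PV × (1 + r)^t
FV = $20,942.34 × (1 + 0.1164)^11.1
FV = $20,942.34 × 3.394690
FV = $71,092.75

FV = PV × (1 + r)^t = $71,092.75


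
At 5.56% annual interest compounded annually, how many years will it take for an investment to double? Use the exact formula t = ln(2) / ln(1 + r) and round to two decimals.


Doubling condition: (1 + r)^t = 2
Take ln of both sides: t × ln(1 + r) = ln(2)
t = ln(2) / ln(1 + r)
t = 0.693147 / 0.054109
t = 12.81

t = ln(2) / ln(1 + r) = 12.81 years


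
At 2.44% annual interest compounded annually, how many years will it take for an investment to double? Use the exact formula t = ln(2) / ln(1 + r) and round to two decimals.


Doubling condition: (1 + r)^t = 2
Take ln of both sides: t × ln(1 + r) = ln(2)
t = ln(2) / ln(1 + r)
t = 0.693147 / 0.024107
t = 28.75

t = ln(2) / ln(1 + r) = 28.75 years


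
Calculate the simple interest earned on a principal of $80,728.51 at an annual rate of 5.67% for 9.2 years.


Simple interest formula: I = P × r × t
I = $80,728.51 × 0.0567 × 9.2
I = $42,111.22

I = P × r × t = $42,111.22


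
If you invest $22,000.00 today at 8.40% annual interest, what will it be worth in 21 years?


Future value formula: FV = PV × (1 + r)^t
FV = $22,000.00 × (1 + 0.084)^21
FV = $22,000.00 × 5.440201
FV = $119,684.42

FV = PV × (1 + r)^t = $119,684.42


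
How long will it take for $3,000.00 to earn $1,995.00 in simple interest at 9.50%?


Rearrange the simple interest formula for t:
I = P × r × t  ⇒  t = I / (P × r)
t = $1,995.00 / ($3,000.00 × 0.095)
t = 7

t = I/(P×r) = 7 years


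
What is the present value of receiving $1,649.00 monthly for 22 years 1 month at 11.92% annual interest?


Present value of an ordinary annuity: PV = PMT × (1 − (1 + r)^(−n)) / r
Monthly rate r = 0.1192/12 ≈ 0.00993333, n = 265
PV = $1,649.00 × (1 − (1 + 0.1192/12)^(−265)) / (0.1192/12)
PV = $1,649.00 × 93.337194
PV = $153,913.03

PV = PMT × (1-(1+r)^(-n))/r = $153,913.03


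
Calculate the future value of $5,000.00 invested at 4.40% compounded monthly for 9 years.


Compound interest formula: A = P(1 + r/n)^(nt)
A = $5,000.00 × (1 + 0.044/12)^(12 × 9)
Growth factor: (1 + 0.044/12)^108 = 1.484794
A = $5,000.00 × 1.484794
A = $7,423.97

A = P(1 + r/n)^(nt) = $7,423.97


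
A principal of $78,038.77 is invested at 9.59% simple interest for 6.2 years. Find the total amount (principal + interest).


Total amount formula: A = P(1 + rt) = P + P·r·t
Interest: I = P × r × t = $78,038.77 × 0.0959 × 6.2 = $46,400.29
A = P + I = $78,038.77 + $46,400.29 = $124,439.06

A = P + I = P(1 + rt) = $124,439.06


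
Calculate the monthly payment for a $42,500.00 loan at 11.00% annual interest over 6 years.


Loan payment formula: PMT = PV × r / (1 − (1 + r)^(−n))
Monthly rate r = 0.11/12 ≈ 0.00916667, n = 72 months
Denominator: 1 − (1 + 0.11/12)^(−72) = 0.481592
PMT = $42,500.00 × (0.11/12) / 0.481592
PMT = $808.95 per month

PMT = PV × r / (1-(1+r)^(-n)) = $808.95/month


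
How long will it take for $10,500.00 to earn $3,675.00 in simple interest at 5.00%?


Rearrange the simple interest formula for t:
I = P × r × t  ⇒  t = I / (P × r)
t = $3,675.00 / ($10,500.00 × 0.05)
t = 7

t = I/(P×r) = 7 years


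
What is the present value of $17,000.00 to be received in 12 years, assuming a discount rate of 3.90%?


Present value formula: PV = FV / (1 + r)^t
PV = $17,000.00 / (1 + 0.039)^12
PV = $17,000.00 / 1.582656
PV = $10,741.44

PV = FV / (1 + r)^t = $10,741.44


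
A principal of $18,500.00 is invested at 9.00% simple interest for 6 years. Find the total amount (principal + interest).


Total amount formula: A = P(1 + rt) = P + P·r·t
Interest: I = P × r × t = $18,500.00 × 0.09 × 6 = $9,990.00
A = P + I = $18,500.00 + $9,990.00 = $28,490.00

A = P + I = P(1 + rt) = $28,490.00


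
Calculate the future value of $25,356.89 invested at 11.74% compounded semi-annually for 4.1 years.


Compound interest formula: A = P(1 + r/n)^(nt)
A = $25,356.89 × (1 + 0.1174/2)^(2 × 4.1)
Growth factor: (1 + 0.1174/2)^8.2 = 1.596386
A = $25,356.89 × 1.596386
A = $40,479.38

A = P(1 + r/n)^(nt) = $40,479.38


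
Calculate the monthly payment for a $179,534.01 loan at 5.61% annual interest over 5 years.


Loan payment formula: PMT = PV × r / (1 − (1 + r)^(−n))
Monthly rate r = 0.0561/12 = 0.004675, n = 60 months
Denominator: 1 − (1 + 0.0561/12)^(−60) = 0.244100
PMT = $179,534.01 × (0.0561/12) / 0.244100
PMT = $3,438.43 per month

PMT = PV × r / (1-(1+r)^(-n)) = $3,438.43/month


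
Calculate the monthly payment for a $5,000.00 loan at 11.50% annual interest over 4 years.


Loan payment formula: PMT = PV × r / (1 − (1 + r)^(−n))
Monthly rate r = 0.115/12 ≈ 0.00958333, n = 48 months
Denominator: 1 − (1 + 0.115/12)^(−48) = 0.367332
PMT = $5,000.00 × (0.115/12) / 0.367332
PMT = $130.45 per month

PMT = PV × r / (1-(1+r)^(-n)) = $130.45/month


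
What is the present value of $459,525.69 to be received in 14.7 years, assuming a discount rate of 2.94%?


Present value formula: PV = FV / (1 + r)^t
PV = $459,525.69 / (1 + 0.0294)^14.7
PV = $459,525.69 / 1.53104237
PV = $300,139.11

PV = FV / (1 + r)^t = $300,139.11


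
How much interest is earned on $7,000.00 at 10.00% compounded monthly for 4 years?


Compound interest earned = final amount − principal.
A = P(1 + r/n)^(nt) = $7,000.00 × (1 + 0.1/12)^(12 × 4) = $10,425.48
Interest = A − P = $10,425.48 − $7,000.00 = $3,425.48

Interest = A - P = $3,425.48


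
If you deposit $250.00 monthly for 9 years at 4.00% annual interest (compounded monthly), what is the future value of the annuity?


Future value of an ordinary annuity: FV = PMT × ((1 + r)^n − 1) / r
Monthly rate r = 0.04/12 ≈ 0.00333333, n = 108
FV = $250.00 × ((1 + 0.04/12)^108 − 1) / (0.04/12)
FV = $250.00 × 129.741474
FV = $32,435.37

FV = PMT × ((1+r)^n - 1)/r = $32,435.37


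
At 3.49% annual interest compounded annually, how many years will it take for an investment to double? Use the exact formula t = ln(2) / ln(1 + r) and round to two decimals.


Doubling condition: (1 + r)^t = 2
Take ln of both sides: t × ln(1 + r) = ln(2)
t = ln(2) / ln(1 + r)
t = 0.693147 / 0.034305
t = 20.21

t = ln(2) / ln(1 + r) = 20.21 years


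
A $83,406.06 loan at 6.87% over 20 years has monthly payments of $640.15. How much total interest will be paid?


Total paid over the life of the loan = PMT × n.
Total paid = $640.15 × 240 = $153,636.00
Total interest = total paid − principal = $153,636.00 − $83,406.06 = $70,229.94

Total interest = (PMT × n) - PV = $70,229.94


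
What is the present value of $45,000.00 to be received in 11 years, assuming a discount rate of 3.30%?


Present value formula: PV = FV / (1 + r)^t
PV = $45,000.00 / (1 + 0.033)^11
PV = $45,000.00 / 1.429235
PV = $31,485.38

PV = FV / (1 + r)^t = $31,485.38


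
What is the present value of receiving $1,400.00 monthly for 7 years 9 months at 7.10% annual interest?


Present value of an ordinary annuity: PV = PMT × (1 − (1 + r)^(−n)) / r
Monthly rate r = 0.071/12 ≈ 0.00591667, n = 93
PV = $1,400.00 × (1 − (1 + 0.071/12)^(−93)) / (0.071/12)
PV = $1,400.00 × 71.367617
PV = $99,914.66

PV = PMT × (1-(1+r)^(-n))/r = $99,914.66


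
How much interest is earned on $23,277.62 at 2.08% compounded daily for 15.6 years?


Compound interest earned = final amount − principal.
A = P(1 + r/n)^(nt) = $23,277.62 × (1 + 0.0208/365)^(365 × 15.6) = $32,199.89
Interest = A − P = $32,199.89 − $23,277.62 = $8,922.27

Interest = A - P = $8,922.27


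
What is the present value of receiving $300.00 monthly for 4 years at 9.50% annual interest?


Present value of an ordinary annuity: PV = PMT × (1 − (1 + r)^(−n)) / r
Monthly rate r = 0.095/12 ≈ 0.00791667, n = 48
PV = $300.00 × (1 − (1 + 0.095/12)^(−48)) / (0.095/12)
PV = $300.00 × 39.803947
PV = $11,941.18

PV = PMT × (1-(1+r)^(-n))/r = $11,941.18


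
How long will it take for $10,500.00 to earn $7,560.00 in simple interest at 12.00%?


Rearrange the simple interest formula for t:
I = P × r × t  ⇒  t = I / (P × r)
t = $7,560.00 / ($10,500.00 × 0.12)
t = 6

t = I/(P×r) = 6 years


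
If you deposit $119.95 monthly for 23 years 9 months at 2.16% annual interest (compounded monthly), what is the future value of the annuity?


Future value of an ordinary annuity: FV = PMT × ((1 + r)^n − 1) / r
Monthly rate r = 0.0216/12 = 0.0018, n = 285
FV = $119.95 × ((1 + 0.0216/12)^285 − 1) / (0.0216/12)
FV = $119.95 × 371.958054
FV = $44,616.37

FV = PMT × ((1+r)^n - 1)/r = $44,616.37


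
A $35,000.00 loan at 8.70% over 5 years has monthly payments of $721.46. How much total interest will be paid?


Total paid over the life of the loan = PMT × n.
Total paid = $721.46 × 60 = $43,287.60
Total interest = total paid − principal = $43,287.60 − $35,000.00 = $8,287.60

Total interest = (PMT × n) - PV = $8,287.60


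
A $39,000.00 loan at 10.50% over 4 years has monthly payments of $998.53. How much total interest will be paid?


Total paid over the life of the loan = PMT × n.
Total paid = $998.53 × 48 = $47,929.44
Total interest = total paid − principal = $47,929.44 − $39,000.00 = $8,929.44

Total interest = (PMT × n) - PV = $8,929.44


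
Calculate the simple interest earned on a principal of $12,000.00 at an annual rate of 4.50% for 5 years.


Simple interest formula: I = P × r × t
I = $12,000.00 × 0.045 × 5
I = $2,700.00

I = P × r × t = $2,700.00


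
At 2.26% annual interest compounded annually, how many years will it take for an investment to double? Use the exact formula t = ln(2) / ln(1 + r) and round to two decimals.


Doubling condition: (1 + r)^t = 2
Take ln of both sides: t × ln(1 + r) = ln(2)
t = ln(2) / ln(1 + r)
t = 0.693147 / 0.022348
t = 31.02

t = ln(2) / ln(1 + r) = 31.02 years


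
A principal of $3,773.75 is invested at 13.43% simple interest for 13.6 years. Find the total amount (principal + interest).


Total amount formula: A = P(1 + rt) = P + P·r·t
Interest: I = P × r × t = $3,773.75 × 0.1343 × 13.6 = $6,892.68
A = P + I = $3,773.75 + $6,892.68 = $10,666.43

A = P + I = P(1 + rt) = $10,666.43


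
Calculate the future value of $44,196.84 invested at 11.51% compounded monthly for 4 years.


Compound interest formula: A = P(1 + r/n)^(nt)
A = $44,196.84 × (1 + 0.1151/12)^(12 × 4)
Growth factor: (1 + 0.1151/12)^48 = 1.5812347
A = $44,196.84 × 1.5812347
A = $69,885.58

A = P(1 + r/n)^(nt) = $69,885.58


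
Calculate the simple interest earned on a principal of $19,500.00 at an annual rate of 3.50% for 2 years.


Simple interest formula: I = P × r × t
I = $19,500.00 × 0.035 × 2
I = $1,365.00

I = P × r × t = $1,365.00


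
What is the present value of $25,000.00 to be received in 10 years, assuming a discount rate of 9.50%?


Present value formula: PV = FV / (1 + r)^t
PV = $25,000.00 / (1 + 0.095)^10
PV = $25,000.00 / 2.478228
PV = $10,087.85

PV = FV / (1 + r)^t = $10,087.85


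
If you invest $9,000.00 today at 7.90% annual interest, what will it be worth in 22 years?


Future value formula: FV = PV × (1 + r)^t
FV = $9,000.00 × (1 + 0.079)^22
FV = $9,000.00 × 5.32686613
FV = $47,941.80

FV = PV × (1 + r)^t = $47,941.80


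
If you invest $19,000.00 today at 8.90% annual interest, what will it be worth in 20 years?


Future value formula: FV = PV × (1 + r)^t
FV = $19,000.00 × (1 + 0.089)^20
FV = $19,000.00 × 5.502469
FV = $104,546.91

FV = PV × (1 + r)^t = $104,546.91


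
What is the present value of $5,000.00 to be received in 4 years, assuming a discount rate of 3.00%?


Present value formula: PV = FV / (1 + r)^t
PV = $5,000.00 / (1 + 0.03)^4
PV = $5,000.00 / 1.1255088
PV = $4,442.44

PV = FV / (1 + r)^t = $4,442.44


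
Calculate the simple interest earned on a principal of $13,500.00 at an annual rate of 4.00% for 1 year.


Simple interest formula: I = P × r × t
I = $13,500.00 × 0.04 × 1
I = $540.00

I = P × r × t = $540.00


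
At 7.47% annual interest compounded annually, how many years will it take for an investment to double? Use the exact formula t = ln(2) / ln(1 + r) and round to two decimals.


Doubling condition: (1 + r)^t = 2
Take ln of both sides: t × ln(1 + r) = ln(2)
t = ln(2) / ln(1 + r)
t = 0.693147 / 0.072042
t = 9.62

t = ln(2) / ln(1 + r) = 9.62 years


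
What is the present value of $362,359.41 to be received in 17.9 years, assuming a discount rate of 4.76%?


Present value formula: PV = FV / (1 + r)^t
PV = $362,359.41 / (1 + 0.0476)^17.9
PV = $362,359.41 / 2.2987898
PV = $157,630.51

PV = FV / (1 + r)^t = $157,630.51


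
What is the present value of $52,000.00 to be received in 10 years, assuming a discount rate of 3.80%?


Present value formula: PV = FV / (1 + r)^t
PV = $52,000.00 / (1 + 0.038)^10
PV = $52,000.00 / 1.452023
PV = $35,812.10

PV = FV / (1 + r)^t = $35,812.10


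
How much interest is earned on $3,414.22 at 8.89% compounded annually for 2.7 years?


Compound interest earned = final amount − principal.
A = P(1 + r/n)^(nt) = $3,414.22 × (1 + 0.0889/1)^(1 × 2.7) = $4,296.94
Interest = A − P = $4,296.94 − $3,414.22 = $882.72

Interest = A - P = $882.72


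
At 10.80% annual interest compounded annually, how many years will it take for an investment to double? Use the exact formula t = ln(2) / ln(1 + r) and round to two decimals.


Doubling condition: (1 + r)^t = 2
Take ln of both sides: t × ln(1 + r) = ln(2)
t = ln(2) / ln(1 + r)
t = 0.693147 / 0.102557
t = 6.76

t = ln(2) / ln(1 + r) = 6.76 years


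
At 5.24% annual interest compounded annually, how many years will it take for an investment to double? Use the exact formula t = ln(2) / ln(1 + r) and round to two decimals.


Doubling condition: (1 + r)^t = 2
Take ln of both sides: t × ln(1 + r) = ln(2)
t = ln(2) / ln(1 + r)
t = 0.693147 / 0.051073
t = 13.57

t = ln(2) / ln(1 + r) = 13.57 years


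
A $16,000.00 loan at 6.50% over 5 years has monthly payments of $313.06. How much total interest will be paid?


Total paid over the life of the loan = PMT × n.
Total paid = $313.06 × 60 = $18,783.60
Total interest = total paid − principal = $18,783.60 − $16,000.00 = $2,783.60

Total interest = (PMT × n) - PV = $2,783.60


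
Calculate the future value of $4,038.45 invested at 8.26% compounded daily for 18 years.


Compound interest formula: A = P(1 + r/n)^(nt)
A = $4,038.45 × (1 + 0.0826/365)^(365 × 18)
Growth factor: (1 + 0.0826/365)^6570 = 4.422176
A = $4,038.45 × 4.422176
A = $17,858.74

A = P(1 + r/n)^(nt) = $17,858.74


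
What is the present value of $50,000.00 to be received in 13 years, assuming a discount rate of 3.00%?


Present value formula: PV = FV / (1 + r)^t
PV = $50,000.00 / (1 + 0.03)^13
PV = $50,000.00 / 1.4685337
PV = $34,047.57

PV = FV / (1 + r)^t = $34,047.57


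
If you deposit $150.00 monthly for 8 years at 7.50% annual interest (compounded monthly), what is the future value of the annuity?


Future value of an ordinary annuity: FV = PMT × ((1 + r)^n − 1) / r
Monthly rate r = 0.075/12 = 0.00625, n = 96
FV = $150.00 × ((1 + 0.075/12)^96 − 1) / (0.075/12)
FV = $150.00 × 130.995147
FV = $19,649.27

FV = PMT × ((1+r)^n - 1)/r = $19,649.27


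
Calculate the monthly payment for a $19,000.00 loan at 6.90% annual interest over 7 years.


Loan payment formula: PMT = PV × r / (1 − (1 + r)^(−n))
Monthly rate r = 0.069/12 = 0.00575, n = 84 months
Denominator: 1 − (1 + 0.069/12)^(−84) = 0.382216
PMT = $19,000.00 × (0.069/12) / 0.382216
PMT = $285.83 per month

PMT = PV × r / (1-(1+r)^(-n)) = $285.83/month


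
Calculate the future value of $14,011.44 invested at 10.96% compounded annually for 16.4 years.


Compound interest formula: A = P(1 + r/n)^(nt)
A = $14,011.44 × (1 + 0.1096/1)^(1 × 16.4)
Growth factor: (1 + 0.1096/1)^16.4 = 5.5046505
A = $14,011.44 × 5.5046505
A = $77,128.08

A = P(1 + r/n)^(nt) = $77,128.08


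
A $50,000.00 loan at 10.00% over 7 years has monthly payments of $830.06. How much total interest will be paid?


Total paid over the life of the loan = PMT × n.
Total paid = $830.06 × 84 = $69,725.04
Total interest = total paid − principal = $69,725.04 − $50,000.00 = $19,725.04

Total interest = (PMT × n) - PV = $19,725.04


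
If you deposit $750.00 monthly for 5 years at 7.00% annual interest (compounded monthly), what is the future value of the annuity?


Future value of an ordinary annuity: FV = PMT × ((1 + r)^n − 1) / r
Monthly rate r = 0.07/12 ≈ 0.00583333, n = 60
FV = $750.00 × ((1 + 0.07/12)^60 − 1) / (0.07/12)
FV = $750.00 × 71.592902
FV = $53,694.68

FV = PMT × ((1+r)^n - 1)/r = $53,694.68


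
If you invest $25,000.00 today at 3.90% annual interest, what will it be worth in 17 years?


Future value formula: FV = PV × (1 + r)^t
FV = $25,000.00 × (1 + 0.039)^17
FV = $25,000.00 × 1.9163036
FV = $47,907.59

FV = PV × (1 + r)^t = $47,907.59


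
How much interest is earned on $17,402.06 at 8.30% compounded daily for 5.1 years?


Compound interest earned = final amount − principal.
A = P(1 + r/n)^(nt) = $17,402.06 × (1 + 0.083/365)^(365 × 5.1) = $26,571.53
Interest = A − P = $26,571.53 − $17,402.06 = $9,169.47

Interest = A - P = $9,169.47


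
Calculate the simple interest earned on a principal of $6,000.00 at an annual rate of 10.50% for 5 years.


Simple interest formula: I = P × r × t
I = $6,000.00 × 0.105 × 5
I = $3,150.00

I = P × r × t = $3,150.00


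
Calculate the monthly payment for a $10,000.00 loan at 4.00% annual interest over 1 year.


Loan payment formula: PMT = PV × r / (1 − (1 + r)^(−n))
Monthly rate r = 0.04/12 ≈ 0.00333333, n = 12 months
Denominator: 1 − (1 + 0.04/12)^(−12) = 0.0391466
PMT = $10,000.00 × (0.04/12) / 0.0391466
PMT = $851.50 per month

PMT = PV × r / (1-(1+r)^(-n)) = $851.50/month


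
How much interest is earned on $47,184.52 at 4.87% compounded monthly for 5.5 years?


Compound interest earned = final amount − principal.
A = P(1 + r/n)^(nt) = $47,184.52 × (1 + 0.0487/12)^(12 × 5.5) = $61,643.87
Interest = A − P = $61,643.87 − $47,184.52 = $14,459.35

Interest = A - P = $14,459.35


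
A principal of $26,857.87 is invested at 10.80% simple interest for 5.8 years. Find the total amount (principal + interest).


Total amount formula: A = P(1 + rt) = P + P·r·t
Interest: I = P × r × t = $26,857.87 × 0.108 × 5.8 = $16,823.77
A = P + I = $26,857.87 + $16,823.77 = $43,681.64

A = P + I = P(1 + rt) = $43,681.64


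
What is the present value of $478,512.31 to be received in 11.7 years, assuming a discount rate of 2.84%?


Present value formula: PV = FV / (1 + r)^t
PV = $478,512.31 / (1 + 0.0284)^11.7
PV = $478,512.31 / 1.38770194
PV = $344,823.55

PV = FV / (1 + r)^t = $344,823.55


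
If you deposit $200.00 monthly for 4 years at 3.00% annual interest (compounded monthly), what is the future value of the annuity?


Future value of an ordinary annuity: FV = PMT × ((1 + r)^n − 1) / r
Monthly rate r = 0.03/12 = 0.0025, n = 48
FV = $200.00 × ((1 + 0.03/12)^48 − 1) / (0.03/12)
FV = $200.00 × 50.931208
FV = $10,186.24

FV = PMT × ((1+r)^n - 1)/r = $10,186.24


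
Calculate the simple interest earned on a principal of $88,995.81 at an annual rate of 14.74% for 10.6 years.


Simple interest formula: I = P × r × t
I = $88,995.81 × 0.1474 × 10.6
I = $139,050.61

I = P × r × t = $139,050.61


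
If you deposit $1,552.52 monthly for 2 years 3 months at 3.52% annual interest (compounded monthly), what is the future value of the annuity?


Future value of an ordinary annuity: FV = PMT × ((1 + r)^n − 1) / r
Monthly rate r = 0.0352/12 ≈ 0.00293333, n = 27
FV = $1,552.52 × ((1 + 0.0352/12)^27 − 1) / (0.0352/12)
FV = $1,552.52 × 28.055217
FV = $43,556.29

FV = PMT × ((1+r)^n - 1)/r = $43,556.29


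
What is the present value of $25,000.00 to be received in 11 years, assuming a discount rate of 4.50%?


Present value formula: PV = FV / (1 + r)^t
PV = $25,000.00 / (1 + 0.045)^11
PV = $25,000.00 / 1.622853
PV = $15,404.97

PV = FV / (1 + r)^t = $15,404.97


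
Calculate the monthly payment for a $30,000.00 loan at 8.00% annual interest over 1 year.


Loan payment formula: PMT = PV × r / (1 − (1 + r)^(−n))
Monthly rate r = 0.08/12 ≈ 0.00666667, n = 12 months
Denominator: 1 − (1 + 0.08/12)^(−12) = 0.0766385
PMT = $30,000.00 × (0.08/12) / 0.0766385
PMT = $2,609.65 per month

PMT = PV × r / (1-(1+r)^(-n)) = $2,609.65/month


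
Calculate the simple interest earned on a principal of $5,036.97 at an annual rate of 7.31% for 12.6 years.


Simple interest formula: I = P × r × t
I = $5,036.97 × 0.0731 × 12.6
I = $4,639.35

I = P × r × t = $4,639.35


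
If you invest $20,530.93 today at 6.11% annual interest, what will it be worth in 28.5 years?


Future value formula: FV = PV × (1 + r)^t
FV = $20,530.93 × (1 + 0.0611)^28.5
FV = $20,530.93 × 5.420695
FV = $111,291.91

FV = PV × (1 + r)^t = $111,291.91


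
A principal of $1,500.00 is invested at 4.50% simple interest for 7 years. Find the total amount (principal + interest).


Total amount formula: A = P(1 + rt) = P + P·r·t
Interest: I = P × r × t = $1,500.00 × 0.045 × 7 = $472.50
A = P + I = $1,500.00 + $472.50 = $1,972.50

A = P + I = P(1 + rt) = $1,972.50


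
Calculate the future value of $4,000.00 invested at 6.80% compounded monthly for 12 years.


Compound interest formula: A = P(1 + r/n)^(nt)
A = $4,000.00 × (1 + 0.068/12)^(12 × 12)
Growth factor: (1 + 0.068/12)^144 = 2.256233
A = $4,000.00 × 2.256233
A = $9,024.93

A = P(1 + r/n)^(nt) = $9,024.93


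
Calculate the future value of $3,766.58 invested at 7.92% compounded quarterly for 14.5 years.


Compound interest formula: A = P(1 + r/n)^(nt)
A = $3,766.58 × (1 + 0.0792/4)^(4 × 14.5)
Growth factor: (1 + 0.0792/4)^58 = 3.117959
A = $3,766.58 × 3.117959
A = $11,744.04

A = P(1 + r/n)^(nt) = $11,744.04


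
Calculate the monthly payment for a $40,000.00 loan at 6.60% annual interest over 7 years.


Loan payment formula: PMT = PV × r / (1 − (1 + r)^(−n))
Monthly rate r = 0.066/12 = 0.0055, n = 84 months
Denominator: 1 − (1 + 0.066/12)^(−84) = 0.369180
PMT = $40,000.00 × (0.066/12) / 0.369180
PMT = $595.92 per month

PMT = PV × r / (1-(1+r)^(-n)) = $595.92/month


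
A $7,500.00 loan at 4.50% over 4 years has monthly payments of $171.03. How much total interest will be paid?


Total paid over the life of the loan = PMT × n.
Total paid = $171.03 × 48 = $8,209.44
Total interest = total paid − principal = $8,209.44 − $7,500.00 = $709.44

Total interest = (PMT × n) - PV = $709.44


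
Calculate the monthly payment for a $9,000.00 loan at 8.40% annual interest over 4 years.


Loan payment formula: PMT = PV × r / (1 − (1 + r)^(−n))
Monthly rate r = 0.084/12 = 0.007, n = 48 months
Denominator: 1 − (1 + 0.084/12)^(−48) = 0.284540
PMT = $9,000.00 × (0.084/12) / 0.284540
PMT = $221.41 per month

PMT = PV × r / (1-(1+r)^(-n)) = $221.41/month


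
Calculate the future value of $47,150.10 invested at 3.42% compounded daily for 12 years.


Compound interest formula: A = P(1 + r/n)^(nt)
A = $47,150.10 × (1 + 0.0342/365)^(365 × 12)
Growth factor: (1 + 0.0342/365)^4380 = 1.5073917
A = $47,150.10 × 1.5073917
A = $71,073.67

A = P(1 + r/n)^(nt) = $71,073.67


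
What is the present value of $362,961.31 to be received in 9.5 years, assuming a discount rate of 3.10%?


Present value formula: PV = FV / (1 + r)^t
PV = $362,961.31 / (1 + 0.031)^9.5
PV = $362,961.31 / 1.33646417
PV = $271,583.27

PV = FV / (1 + r)^t = $271,583.27


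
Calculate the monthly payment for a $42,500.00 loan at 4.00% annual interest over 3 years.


Loan payment formula: PMT = PV × r / (1 − (1 + r)^(−n))
Monthly rate r = 0.04/12 ≈ 0.00333333, n = 36 months
Denominator: 1 − (1 + 0.04/12)^(−36) = 0.1129026
PMT = $42,500.00 × (0.04/12) / 0.1129026
PMT = $1,254.77 per month

PMT = PV × r / (1-(1+r)^(-n)) = $1,254.77/month


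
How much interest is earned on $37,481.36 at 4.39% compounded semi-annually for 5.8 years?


Compound interest earned = final amount − principal.
A = P(1 + r/n)^(nt) = $37,481.36 × (1 + 0.0439/2)^(2 × 5.8) = $48,216.90
Interest = A − P = $48,216.90 − $37,481.36 = $10,735.54

Interest = A - P = $10,735.54


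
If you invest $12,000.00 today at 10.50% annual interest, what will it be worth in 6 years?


Future value formula: FV = PV × (1 + r)^t
FV = $12,000.00 × (1 + 0.105)^6
FV = $12,000.00 × 1.8204287
FV = $21,845.14

FV = PV × (1 + r)^t = $21,845.14


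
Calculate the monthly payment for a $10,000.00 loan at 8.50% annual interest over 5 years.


Loan payment formula: PMT = PV × r / (1 − (1 + r)^(−n))
Monthly rate r = 0.085/12 ≈ 0.00708333, n = 60 months
Denominator: 1 − (1 + 0.085/12)^(−60) = 0.345250
PMT = $10,000.00 × (0.085/12) / 0.345250
PMT = $205.17 per month

PMT = PV × r / (1-(1+r)^(-n)) = $205.17/month


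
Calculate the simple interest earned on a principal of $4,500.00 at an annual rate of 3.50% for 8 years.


Simple interest formula: I = P × r × t
I = $4,500.00 × 0.035 × 8
I = $1,260.00

I = P × r × t = $1,260.00


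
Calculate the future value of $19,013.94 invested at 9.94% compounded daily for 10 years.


Compound interest formula: A = P(1 + r/n)^(nt)
A = $19,013.94 × (1 + 0.0994/365)^(365 × 10)
Growth factor: (1 + 0.0994/365)^3650 = 2.701655
A = $19,013.94 × 2.701655
A = $51,369.11

A = P(1 + r/n)^(nt) = $51,369.11


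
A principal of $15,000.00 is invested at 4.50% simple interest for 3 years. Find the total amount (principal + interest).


Total amount formula: A = P(1 + rt) = P + P·r·t
Interest: I = P × r × t = $15,000.00 × 0.045 × 3 = $2,025.00
A = P + I = $15,000.00 + $2,025.00 = $17,025.00

A = P + I = P(1 + rt) = $17,025.00


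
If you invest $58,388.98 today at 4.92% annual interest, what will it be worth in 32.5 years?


Future value formula: FV = PV × (1 + r)^t
FV = $58,388.98 × (1 + 0.0492)^32.5
FV = $58,388.98 × 4.763149
FV = $278,115.41

FV = PV × (1 + r)^t = $278,115.41


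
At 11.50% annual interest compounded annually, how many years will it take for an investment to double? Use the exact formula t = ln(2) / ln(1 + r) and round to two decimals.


Doubling condition: (1 + r)^t = 2
Take ln of both sides: t × ln(1 + r) = ln(2)
t = ln(2) / ln(1 + r)
t = 0.693147 / 0.108854
t = 6.37

t = ln(2) / ln(1 + r) = 6.37 years


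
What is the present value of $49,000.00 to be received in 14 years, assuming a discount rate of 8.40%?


Present value formula: PV = FV / (1 + r)^t
PV = $49,000.00 / (1 + 0.084)^14
PV = $49,000.00 / 3.093214
PV = $15,841.13

PV = FV / (1 + r)^t = $15,841.13


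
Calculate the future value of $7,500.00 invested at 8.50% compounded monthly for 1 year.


Compound interest formula: A = P(1 + r/n)^(nt)
A = $7,500.00 × (1 + 0.085/12)^(12 × 1)
Growth factor: (1 + 0.085/12)^12 = 1.088391
A = $7,500.00 × 1.088391
A = $8,162.93

A = P(1 + r/n)^(nt) = $8,162.93


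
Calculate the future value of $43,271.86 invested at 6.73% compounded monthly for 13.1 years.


Compound interest formula: A = P(1 + r/n)^(nt)
A = $43,271.86 × (1 + 0.0673/12)^(12 × 13.1)
Growth factor: (1 + 0.0673/12)^157.2 = 2.4088922
A = $43,271.86 × 2.4088922
A = $104,237.25

A = P(1 + r/n)^(nt) = $104,237.25


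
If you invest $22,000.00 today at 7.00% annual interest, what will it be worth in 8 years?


Future value formula: FV = PV × (1 + r)^t
FV = $22,000.00 × (1 + 0.07)^8
FV = $22,000.00 × 1.7181862
FV = $37,800.10

FV = PV × (1 + r)^t = $37,800.10


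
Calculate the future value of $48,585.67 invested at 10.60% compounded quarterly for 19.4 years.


Compound interest formula: A = P(1 + r/n)^(nt)
A = $48,585.67 × (1 + 0.106/4)^(4 × 19.4)
Growth factor: (1 + 0.106/4)^77.6 = 7.6112293
A = $48,585.67 × 7.6112293
A = $369,796.68

A = P(1 + r/n)^(nt) = $369,796.68
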